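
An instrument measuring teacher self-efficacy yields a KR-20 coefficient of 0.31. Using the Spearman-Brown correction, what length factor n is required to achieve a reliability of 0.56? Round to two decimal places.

2.83

Rearranging the Spearman-Brown formula for n,
n = r*(1 − r) / [ r (1 − r*) ]
n = 0.56(1 − 0.31) / [0.31(1 − 0.56)]
n = 0.3864 / 0.1364 ≈ 2.8328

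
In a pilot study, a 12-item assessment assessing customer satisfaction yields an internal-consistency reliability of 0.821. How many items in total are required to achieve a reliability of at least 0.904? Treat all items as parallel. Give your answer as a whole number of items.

25

n = 0.904 × (1 − 0.821) / [ 0.821 × (1 − 0.904) ]
  = 0.161816 / 0.078816 = 2.0531
Items needed = n × 12 = 2.0531 × 12 ≈ 24.64 → round up to 25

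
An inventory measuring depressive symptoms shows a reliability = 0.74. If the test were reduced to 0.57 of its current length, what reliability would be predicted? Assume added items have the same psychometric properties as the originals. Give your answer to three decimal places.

0.619

Spearman-Brown: r_new = n·r / (1 + (n − 1)·r)
r_new = (0.57 × 0.74) / (1 + (0.57 − 1) × 0.74)
     = 0.4218 / 0.6818 = 0.6187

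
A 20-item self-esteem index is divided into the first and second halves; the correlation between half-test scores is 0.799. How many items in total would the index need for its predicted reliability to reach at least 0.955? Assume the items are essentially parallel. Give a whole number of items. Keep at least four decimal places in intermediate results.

r_full = 2(0.799)/(1 + 0.799) = 0.8883
n = r_tgt(1 − r_full) / [r_full(1 − r_tgt)] = 0.955 × 0.1117 / (0.8883 × 0.045) ≈ 2.6686
Required items = 2.6686 × 20 = 53.37, so 54 items.

54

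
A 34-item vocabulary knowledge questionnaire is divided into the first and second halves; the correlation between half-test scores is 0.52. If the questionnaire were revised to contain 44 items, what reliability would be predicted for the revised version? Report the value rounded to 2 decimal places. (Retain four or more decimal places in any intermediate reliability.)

Full-test reliability from the split-half r: r_full = 2(0.52)/(1 + 0.52) = 0.6842
Length factor from 34 to 44 items: n = 44/34 = 1.2941
r_new = n·r_full / (1 + (n − 1)·r_full) = 0.8854 / 1.2012 ≈ 0.7371

0.74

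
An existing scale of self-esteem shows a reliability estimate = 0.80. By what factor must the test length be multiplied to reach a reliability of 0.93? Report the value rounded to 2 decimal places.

3.32

Invert Spearman-Brown to solve for n:
n = r*(1 − r) / [ r (1 − r*) ]
n = [0.93 × 0.20] / [0.80 × 0.07]
  = 0.1860 / 0.0560 = 3.3214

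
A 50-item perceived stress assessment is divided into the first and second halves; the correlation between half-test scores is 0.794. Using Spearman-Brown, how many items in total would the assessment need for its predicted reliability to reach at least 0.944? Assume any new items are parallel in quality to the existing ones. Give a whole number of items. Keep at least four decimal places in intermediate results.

110

Corrected full-test reliability: r_full = 2 × 0.794 / (1 + 0.794) ≈ 0.8852
Solve Spearman-Brown for n: n = 0.944(1 − 0.8852) / [0.8852(1 − 0.944)] = 2.1862
Items = 2.1862 × 50 ≈ 109.31 → 110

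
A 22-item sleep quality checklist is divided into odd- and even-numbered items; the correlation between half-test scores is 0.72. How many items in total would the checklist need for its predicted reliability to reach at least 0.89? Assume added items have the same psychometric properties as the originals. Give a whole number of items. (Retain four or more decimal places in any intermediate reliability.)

35

r_full = 2(0.72)/(1 + 0.72) = 0.8372
Solve Spearman-Brown for n: n = 0.89(1 − 0.8372) / [0.8372(1 − 0.89)] = 1.5733
Required items = 1.5733 × 22 = 34.61, so 35 items.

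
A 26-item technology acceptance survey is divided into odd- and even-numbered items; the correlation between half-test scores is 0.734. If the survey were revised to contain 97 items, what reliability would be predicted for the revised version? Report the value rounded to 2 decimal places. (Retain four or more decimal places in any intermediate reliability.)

0.95

Spearman-Brown correction (n = 2): r_full = 2·0.734/(1 + 0.734) = 0.8466
Then adjust to 97 items: n = 97/26 = 3.7308
r_new = n·r_full / (1 + (n − 1)·r_full) = 3.1585 / 3.3119 ≈ 0.9537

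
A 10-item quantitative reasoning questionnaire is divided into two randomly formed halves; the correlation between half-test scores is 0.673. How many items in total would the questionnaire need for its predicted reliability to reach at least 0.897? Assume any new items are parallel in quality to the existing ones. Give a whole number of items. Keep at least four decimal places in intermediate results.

22

r_full = 2(0.673)/(1 + 0.673) = 0.8045
n = r_tgt(1 − r_full) / [r_full(1 − r_tgt)] = 0.897 × 0.1955 / (0.8045 × 0.103) ≈ 2.1163
Items = 2.1163 × 10 ≈ 21.16 → 22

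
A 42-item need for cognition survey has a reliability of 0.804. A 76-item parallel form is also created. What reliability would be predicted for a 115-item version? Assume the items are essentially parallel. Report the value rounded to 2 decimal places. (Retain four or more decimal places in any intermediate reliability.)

0.92

The 76-item form is not needed; work directly from the 42-item form with n = 115/42 = 2.7381.
r_{115} = n·r / (1 + (n − 1)·r) = 2.2014 / 2.3974 ≈ 0.9182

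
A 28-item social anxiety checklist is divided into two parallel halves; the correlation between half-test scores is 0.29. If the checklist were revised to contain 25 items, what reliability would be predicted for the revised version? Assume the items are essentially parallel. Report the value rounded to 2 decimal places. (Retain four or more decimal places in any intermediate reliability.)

Full-test reliability from the split-half r: r_full = 2(0.29)/(1 + 0.29) = 0.4496
Then adjust to 25 items: n = 25/28 = 0.8929
r_new = n·r_full / (1 + (n − 1)·r_full) = 0.4014 / 0.9518 ≈ 0.4217

0.42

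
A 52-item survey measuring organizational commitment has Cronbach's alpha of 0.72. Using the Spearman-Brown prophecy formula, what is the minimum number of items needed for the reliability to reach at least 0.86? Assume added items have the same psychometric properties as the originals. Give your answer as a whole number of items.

125

Spearman-Brown solved for the length factor n:
n = r_target (1 − r_old) / [ r_old (1 − r_target) ]
n = 0.86 × (1 − 0.72) / [ 0.72 × (1 − 0.86) ]
n = 0.2408 / 0.1008 ≈ 2.3889
Items needed = n × 52 = 2.3889 × 52 ≈ 124.22 → round up to 125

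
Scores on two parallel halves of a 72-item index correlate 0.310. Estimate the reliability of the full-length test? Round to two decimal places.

0.47

Each half is half the length of the full test, so the full test is n = 2 times a half.
r_full = 2(0.310) / (1 + 0.310)
r_full = 0.6200 / 1.3100 ≈ 0.4733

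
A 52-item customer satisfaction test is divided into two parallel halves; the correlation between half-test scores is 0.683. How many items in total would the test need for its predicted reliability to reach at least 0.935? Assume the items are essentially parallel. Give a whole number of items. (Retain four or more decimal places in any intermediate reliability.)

r_full = 2(0.683)/(1 + 0.683) = 0.8116
n = r_tgt(1 − r_full) / [r_full(1 − r_tgt)] = 0.935 × 0.1884 / (0.8116 × 0.065) ≈ 3.3392
Required items = 3.3392 × 52 = 173.64, so 174 items.

174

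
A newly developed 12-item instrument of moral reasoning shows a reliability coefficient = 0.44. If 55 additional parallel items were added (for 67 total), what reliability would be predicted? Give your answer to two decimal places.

Length ratio n = 67/12 = 5.5833
Apply the Spearman-Brown prophecy formula, r' = nr / [1 + (n − 1)r]:
r_new = (5.5833 × 0.44) / (1 + (5.5833 − 1) × 0.44)
r_new = 2.4567 / 3.0167 ≈ 0.8144

0.81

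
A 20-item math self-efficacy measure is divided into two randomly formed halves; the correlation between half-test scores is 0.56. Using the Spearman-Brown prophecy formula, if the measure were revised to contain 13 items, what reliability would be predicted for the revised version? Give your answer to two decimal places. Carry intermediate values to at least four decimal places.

0.62

Full-test reliability from the split-half r: r_full = 2(0.56)/(1 + 0.56) = 0.7179
Then adjust to 13 items: n = 13/20 = 0.6500
r_new = n·r_full / (1 + (n − 1)·r_full) = 0.4666 / 0.7487 ≈ 0.6232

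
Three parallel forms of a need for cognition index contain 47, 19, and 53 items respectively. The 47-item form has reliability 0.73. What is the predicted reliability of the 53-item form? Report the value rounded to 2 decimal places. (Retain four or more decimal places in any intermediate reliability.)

0.75

Only the ratio of lengths matters: n = 53/47 = 1.1277
r_{53} = n·r / (1 + (n − 1)·r) = 0.8232 / 1.0932 ≈ 0.7530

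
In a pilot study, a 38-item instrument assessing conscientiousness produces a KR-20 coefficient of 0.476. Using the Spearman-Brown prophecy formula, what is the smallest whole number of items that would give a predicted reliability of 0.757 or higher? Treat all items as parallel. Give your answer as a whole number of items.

n = [0.757 × 0.524] / [0.476 × 0.243]
n = 0.396668 / 0.115668 ≈ 3.4294
3.4294 × 38 = 130.32 → 131 items

131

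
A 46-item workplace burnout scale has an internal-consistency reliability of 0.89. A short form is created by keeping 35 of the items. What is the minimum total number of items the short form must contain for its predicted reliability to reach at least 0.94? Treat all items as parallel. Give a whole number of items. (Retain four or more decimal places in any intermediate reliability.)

Short-form reliability: n = 35/46 = 0.7609; r_35 = n·r/(1+(n−1)r) ≈ 0.8603
Then solve for n' with r_old = 0.8603, r_target = 0.94: n' = 0.94(1 − 0.8603)/[0.8603(1 − 0.94)] = 2.5440
Total items = 2.5440 × 35 = 89.04, rounded up to 90.

90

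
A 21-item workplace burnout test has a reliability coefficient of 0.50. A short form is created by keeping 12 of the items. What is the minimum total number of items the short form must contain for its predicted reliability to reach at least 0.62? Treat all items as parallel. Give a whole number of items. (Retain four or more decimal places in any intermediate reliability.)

First, r for the 12-item form: n = 12/21 = 0.5714, so r_12 = 0.5714·0.50/(1 + (0.5714 − 1)·0.50) = 0.3636
Length factor from the short form to reach 0.62: n' = 0.62(1 − 0.3636) / [0.3636(1 − 0.62)] ≈ 2.8557
Items = 2.8557 × 12 ≈ 34.27 → 35

35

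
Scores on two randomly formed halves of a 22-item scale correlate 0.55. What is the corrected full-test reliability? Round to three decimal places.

0.710

The full test is twice the length of either half (n = 2).
r_full = 2r_hh / (1 + r_hh) = 2 × 0.55 / (1 + 0.55)
r_full = 1.1000 / 1.5500 ≈ 0.7097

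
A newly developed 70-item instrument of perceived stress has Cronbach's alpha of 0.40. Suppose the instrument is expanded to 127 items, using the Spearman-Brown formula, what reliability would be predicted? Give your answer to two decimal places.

0.55

The new length is 127/70 = 1.8143 times the old.
By Spearman-Brown, r_new = n r / (1 + (n − 1) r).
r_new = 1.8143·0.40 / [1 + (1.8143 − 1)·0.40]
     = 0.7257 / 1.3257 = 0.5474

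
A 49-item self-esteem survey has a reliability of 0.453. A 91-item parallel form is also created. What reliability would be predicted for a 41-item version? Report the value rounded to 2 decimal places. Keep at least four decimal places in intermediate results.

0.41

The 91-item form is not needed; work directly from the 49-item form with n = 41/49 = 0.8367.
r_{41} = n·r / (1 + (n − 1)·r) = 0.3790 / 0.9260 ≈ 0.4093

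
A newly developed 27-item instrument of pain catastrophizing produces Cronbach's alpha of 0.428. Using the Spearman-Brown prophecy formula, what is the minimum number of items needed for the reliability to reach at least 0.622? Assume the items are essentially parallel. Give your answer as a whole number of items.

Spearman-Brown solved for the length factor n:
n = r*(1 − r) / [ r (1 − r*) ]
n = 0.622(1 − 0.428) / [0.428(1 − 0.622)]
  = 0.355784 / 0.161784 = 2.1991
So the test needs 2.1991 × 27 ≈ 59.38 items; rounding up, 60.

60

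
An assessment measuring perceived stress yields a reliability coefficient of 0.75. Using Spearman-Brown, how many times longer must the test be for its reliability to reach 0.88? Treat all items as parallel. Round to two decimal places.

2.44

Rearranging the Spearman-Brown formula for n,
n = r*(1 − r) / [ r (1 − r*) ]
n = 0.88(1 − 0.75) / [0.75(1 − 0.88)]
n = 0.2200 / 0.0900 ≈ 2.4444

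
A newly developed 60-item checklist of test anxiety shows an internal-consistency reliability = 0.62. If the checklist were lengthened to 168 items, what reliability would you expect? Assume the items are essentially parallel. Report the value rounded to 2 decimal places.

0.82

n = 168/60 = 2.8
r_new = 2.8·0.62 / [1 + (2.8 − 1)·0.62]
     = 1.7360 / 2.1160 = 0.8204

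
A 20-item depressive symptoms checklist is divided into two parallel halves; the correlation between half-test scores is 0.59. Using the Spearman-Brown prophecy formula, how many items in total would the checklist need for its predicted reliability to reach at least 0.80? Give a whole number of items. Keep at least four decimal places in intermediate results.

28

Corrected full-test reliability: r_full = 2 × 0.59 / (1 + 0.59) ≈ 0.7421
Solve Spearman-Brown for n: n = 0.80(1 − 0.7421) / [0.7421(1 − 0.80)] = 1.3901
Items = 1.3901 × 20 ≈ 27.80 → 28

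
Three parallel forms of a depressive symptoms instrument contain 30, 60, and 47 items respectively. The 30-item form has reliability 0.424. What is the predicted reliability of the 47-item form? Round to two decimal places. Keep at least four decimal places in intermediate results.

The 60-item form is not needed; work directly from the 30-item form with n = 47/30 = 1.5667.
r_{47} = n·r / (1 + (n − 1)·r) = 0.6643 / 1.2403 ≈ 0.5356

0.54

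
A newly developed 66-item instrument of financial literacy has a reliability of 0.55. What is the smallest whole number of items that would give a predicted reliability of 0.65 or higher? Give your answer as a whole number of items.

101

Spearman-Brown solved for the length factor n:
n = r_target (1 − r_old) / [ r_old (1 − r_target) ]
n = 0.65 × (1 − 0.55) / [ 0.55 × (1 − 0.65) ]
  = 0.2925 / 0.1925 = 1.5195
Items needed = n × 66 = 1.5195 × 66 ≈ 100.29 → round up to 101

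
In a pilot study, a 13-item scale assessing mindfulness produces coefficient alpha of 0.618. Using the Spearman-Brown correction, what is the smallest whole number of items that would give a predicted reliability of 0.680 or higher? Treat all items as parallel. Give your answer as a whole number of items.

n = 0.680(1 − 0.618) / [0.618(1 − 0.680)]
n = 0.259760 / 0.197760 ≈ 1.3135
1.3135 × 13 = 17.08 → 18 items

18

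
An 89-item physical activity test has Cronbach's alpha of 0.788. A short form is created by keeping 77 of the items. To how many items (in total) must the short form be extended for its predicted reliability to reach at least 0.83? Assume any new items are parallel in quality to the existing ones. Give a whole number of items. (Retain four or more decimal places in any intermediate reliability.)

First, r for the 77-item form: n = 77/89 = 0.8652, so r_77 = 0.8652·0.788/(1 + (0.8652 − 1)·0.788) = 0.7628
Then solve for n' with r_old = 0.7628, r_target = 0.83: n' = 0.83(1 − 0.7628)/[0.7628(1 − 0.83)] = 1.5182
Items = 1.5182 × 77 ≈ 116.90 → 117

117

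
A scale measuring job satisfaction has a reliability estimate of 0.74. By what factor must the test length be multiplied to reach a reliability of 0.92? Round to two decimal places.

n = 0.92 × (1 − 0.74) / [ 0.74 × (1 − 0.92) ]
n = 0.2392 / 0.0592 ≈ 4.0405

4.04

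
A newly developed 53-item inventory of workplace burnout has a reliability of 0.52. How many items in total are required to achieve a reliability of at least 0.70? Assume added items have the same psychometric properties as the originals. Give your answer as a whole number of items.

n = 0.70(1 − 0.52) / [0.52(1 − 0.70)]
  = 0.3360 / 0.1560 = 2.1538
2.1538 × 53 = 114.15 → 115 items

115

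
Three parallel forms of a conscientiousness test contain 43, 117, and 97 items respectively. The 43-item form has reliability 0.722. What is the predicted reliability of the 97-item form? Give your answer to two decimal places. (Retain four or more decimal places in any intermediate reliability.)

0.85

Only the ratio of lengths matters: n = 97/43 = 2.2558
r_{97} = n·r / (1 + (n − 1)·r) = 1.6287 / 1.9067 ≈ 0.8542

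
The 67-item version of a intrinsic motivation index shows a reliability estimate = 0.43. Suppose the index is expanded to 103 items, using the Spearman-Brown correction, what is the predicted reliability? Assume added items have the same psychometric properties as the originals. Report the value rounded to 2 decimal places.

n = 103/67 = 1.5373
r_new = (1.5373 × 0.43) / (1 + (1.5373 − 1) × 0.43)
r_new = 0.6610 / 1.2310 ≈ 0.5370

0.54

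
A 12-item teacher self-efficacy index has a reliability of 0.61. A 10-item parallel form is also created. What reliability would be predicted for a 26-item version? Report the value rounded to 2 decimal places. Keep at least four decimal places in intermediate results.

0.77

Only the ratio of lengths matters: n = 26/12 = 2.1667
r_{26} = n·r / (1 + (n − 1)·r) = 1.3217 / 1.7117 ≈ 0.7722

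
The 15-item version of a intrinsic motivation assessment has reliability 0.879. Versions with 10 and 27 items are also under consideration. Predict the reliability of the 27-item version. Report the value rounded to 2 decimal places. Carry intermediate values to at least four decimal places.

0.93

The 10-item form is not needed; work directly from the 15-item form with n = 27/15 = 1.8000.
r_{27} = n·r / (1 + (n − 1)·r) = 1.5822 / 1.7032 ≈ 0.9290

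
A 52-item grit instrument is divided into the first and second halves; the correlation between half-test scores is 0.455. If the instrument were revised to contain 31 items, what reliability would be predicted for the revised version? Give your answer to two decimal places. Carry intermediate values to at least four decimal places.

Full-test reliability from the split-half r: r_full = 2(0.455)/(1 + 0.455) = 0.6254
Length factor from 52 to 31 items: n = 31/52 = 0.5962
r_new = n·r_full / (1 + (n − 1)·r_full) = 0.3729 / 0.7475 ≈ 0.4989

0.50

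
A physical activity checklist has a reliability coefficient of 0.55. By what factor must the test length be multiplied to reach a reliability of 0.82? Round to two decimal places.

3.73

Rearranging the Spearman-Brown formula for n,
n = r*(1 − r) / [ r (1 − r*) ]
n = 0.82 × (1 − 0.55) / [ 0.55 × (1 − 0.82) ]
  = 0.3690 / 0.0990 = 3.7273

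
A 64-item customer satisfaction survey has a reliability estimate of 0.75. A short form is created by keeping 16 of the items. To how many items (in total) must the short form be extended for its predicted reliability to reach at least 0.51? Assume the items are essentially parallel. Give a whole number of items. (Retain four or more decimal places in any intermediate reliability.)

First, r for the 16-item form: n = 16/64 = 0.2500, so r_16 = 0.2500·0.75/(1 + (0.2500 − 1)·0.75) = 0.4286
Then solve for n' with r_old = 0.4286, r_target = 0.51: n' = 0.51(1 − 0.4286)/[0.4286(1 − 0.51)] = 1.3876
Total items = 1.3876 × 16 = 22.20, rounded up to 23.

23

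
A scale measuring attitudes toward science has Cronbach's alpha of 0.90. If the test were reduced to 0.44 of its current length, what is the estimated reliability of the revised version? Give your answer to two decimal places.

Apply the Spearman-Brown prophecy formula, r' = nr / [1 + (n − 1)r]:
r_new = (0.44 × 0.90) / (1 + (0.44 − 1) × 0.90)
     = 0.3960 / 0.4960 = 0.7984

0.80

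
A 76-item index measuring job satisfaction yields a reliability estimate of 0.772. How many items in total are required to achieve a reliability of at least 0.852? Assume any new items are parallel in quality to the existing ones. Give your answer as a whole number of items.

130

n = 0.852(1 − 0.772) / [0.772(1 − 0.852)]
n = 0.194256 / 0.114256 ≈ 1.7002
Items needed = n × 76 = 1.7002 × 76 ≈ 129.22 → round up to 130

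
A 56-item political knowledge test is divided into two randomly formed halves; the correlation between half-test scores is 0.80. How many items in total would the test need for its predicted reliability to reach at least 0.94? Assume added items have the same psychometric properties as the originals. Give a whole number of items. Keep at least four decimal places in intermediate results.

Corrected full-test reliability: r_full = 2 × 0.80 / (1 + 0.80) ≈ 0.8889
n = r_tgt(1 − r_full) / [r_full(1 − r_tgt)] = 0.94 × 0.1111 / (0.8889 × 0.06) ≈ 1.9581
Items = 1.9581 × 56 ≈ 109.65 → 110

110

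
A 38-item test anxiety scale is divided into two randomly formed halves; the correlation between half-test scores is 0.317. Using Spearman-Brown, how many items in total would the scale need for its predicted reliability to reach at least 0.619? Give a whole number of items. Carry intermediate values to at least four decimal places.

Corrected full-test reliability: r_full = 2 × 0.317 / (1 + 0.317) ≈ 0.4814
Solve Spearman-Brown for n: n = 0.619(1 − 0.4814) / [0.4814(1 − 0.619)] = 1.7502
Required items = 1.7502 × 38 = 66.51, so 67 items.

67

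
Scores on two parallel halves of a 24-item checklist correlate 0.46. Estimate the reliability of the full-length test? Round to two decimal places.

0.63

Each half is half the length of the full test, so the full test is n = 2 times a half.
r_full = 2r_hh / (1 + r_hh) = 2 × 0.46 / (1 + 0.46)
       = 0.9200 / 1.4600 = 0.6301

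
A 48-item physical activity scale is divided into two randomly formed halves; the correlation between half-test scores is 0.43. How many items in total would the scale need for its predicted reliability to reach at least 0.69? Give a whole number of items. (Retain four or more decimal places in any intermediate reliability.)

71

Corrected full-test reliability: r_full = 2 × 0.43 / (1 + 0.43) ≈ 0.6014
Solve Spearman-Brown for n: n = 0.69(1 − 0.6014) / [0.6014(1 − 0.69)] = 1.4752
Items = 1.4752 × 48 ≈ 70.81 → 71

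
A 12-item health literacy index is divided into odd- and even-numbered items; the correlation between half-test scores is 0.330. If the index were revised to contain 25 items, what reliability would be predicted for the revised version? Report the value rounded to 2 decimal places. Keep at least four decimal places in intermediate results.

First correct the split-half correlation to full-test reliability: r_full = 2 × 0.330 / (1 + 0.330) ≈ 0.4962
Length factor from 12 to 25 items: n = 25/12 = 2.0833
r_new = n·r_full / (1 + (n − 1)·r_full) = 1.0337 / 1.5375 ≈ 0.6723

0.67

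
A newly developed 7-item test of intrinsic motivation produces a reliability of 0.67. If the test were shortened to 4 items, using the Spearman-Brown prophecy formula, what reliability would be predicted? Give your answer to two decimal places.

0.54

The new length is 4/7 = 0.5714 times the old.
Apply the Spearman-Brown prophecy formula, r' = nr / [1 + (n − 1)r]:
r_new = (0.5714 × 0.67) / (1 + (0.5714 − 1) × 0.67)
     = 0.3828 / 0.7128 = 0.5370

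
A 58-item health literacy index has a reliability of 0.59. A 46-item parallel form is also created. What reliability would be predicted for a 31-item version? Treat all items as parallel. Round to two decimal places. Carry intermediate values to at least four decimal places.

The 46-item form is not needed; work directly from the 58-item form with n = 31/58 = 0.5345.
r_{31} = n·r / (1 + (n − 1)·r) = 0.3154 / 0.7254 ≈ 0.4348

0.43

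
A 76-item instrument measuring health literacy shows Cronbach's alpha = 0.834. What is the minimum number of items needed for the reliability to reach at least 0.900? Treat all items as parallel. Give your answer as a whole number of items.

137

n = 0.900(1 − 0.834) / [0.834(1 − 0.900)]
  = 0.149400 / 0.083400 = 1.7914
So the test needs 1.7914 × 76 ≈ 136.15 items; rounding up, 137.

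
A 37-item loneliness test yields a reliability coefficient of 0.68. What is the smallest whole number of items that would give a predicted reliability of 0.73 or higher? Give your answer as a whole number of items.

Invert Spearman-Brown to solve for n:
n = r_target (1 − r_old) / [ r_old (1 − r_target) ]
n = 0.73(1 − 0.68) / [0.68(1 − 0.73)]
  = 0.2336 / 0.1836 = 1.2723
So the test needs 1.2723 × 37 ≈ 47.08 items; rounding up, 48.

48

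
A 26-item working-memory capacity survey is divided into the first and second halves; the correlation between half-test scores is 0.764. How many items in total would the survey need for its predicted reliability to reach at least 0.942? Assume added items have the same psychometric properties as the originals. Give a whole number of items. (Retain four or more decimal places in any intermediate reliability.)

Corrected full-test reliability: r_full = 2 × 0.764 / (1 + 0.764) ≈ 0.8662
Solve Spearman-Brown for n: n = 0.942(1 − 0.8662) / [0.8662(1 − 0.942)] = 2.5088
Items = 2.5088 × 26 ≈ 65.23 → 66

66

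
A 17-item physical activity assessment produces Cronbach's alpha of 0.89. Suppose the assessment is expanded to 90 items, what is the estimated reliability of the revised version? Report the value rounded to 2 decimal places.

0.98

n = 90/17 = 5.2941
By Spearman-Brown, r_new = n r / (1 + (n − 1) r).
r_new = (5.2941 × 0.89) / (1 + (5.2941 − 1) × 0.89)
     = 4.7117 / 4.8217 = 0.9772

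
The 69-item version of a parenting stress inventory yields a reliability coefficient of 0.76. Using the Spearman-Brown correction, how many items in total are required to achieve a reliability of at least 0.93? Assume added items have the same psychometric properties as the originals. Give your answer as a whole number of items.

n = 0.93(1 − 0.76) / [0.76(1 − 0.93)]
  = 0.2232 / 0.0532 = 4.1955
So the test needs 4.1955 × 69 ≈ 289.49 items; rounding up, 290.

290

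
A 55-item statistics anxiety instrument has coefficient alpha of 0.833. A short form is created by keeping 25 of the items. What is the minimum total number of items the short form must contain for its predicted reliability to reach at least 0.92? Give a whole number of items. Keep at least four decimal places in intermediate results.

127

Short-form reliability: n = 25/55 = 0.4545; r_25 = n·r/(1+(n−1)r) ≈ 0.6939
Length factor from the short form to reach 0.92: n' = 0.92(1 − 0.6939) / [0.6939(1 − 0.92)] ≈ 5.0730
Total items = 5.0730 × 25 = 126.83, rounded up to 127.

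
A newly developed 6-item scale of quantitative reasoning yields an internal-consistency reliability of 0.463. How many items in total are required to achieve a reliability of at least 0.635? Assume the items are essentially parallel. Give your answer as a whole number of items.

Spearman-Brown solved for the length factor n:
n = r_target (1 − r_old) / [ r_old (1 − r_target) ]
n = [0.635 × 0.537] / [0.463 × 0.365]
n = 0.340995 / 0.168995 ≈ 2.0178
Items needed = n × 6 = 2.0178 × 6 ≈ 12.11 → round up to 13

13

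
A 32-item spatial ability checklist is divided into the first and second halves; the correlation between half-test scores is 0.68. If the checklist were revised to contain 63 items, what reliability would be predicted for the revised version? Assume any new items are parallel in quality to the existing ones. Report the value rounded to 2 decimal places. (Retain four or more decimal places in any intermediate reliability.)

0.89

Spearman-Brown correction (n = 2): r_full = 2·0.68/(1 + 0.68) = 0.8095
Length factor from 32 to 63 items: n = 63/32 = 1.9688
r_new = n·r_full / (1 + (n − 1)·r_full) = 1.5937 / 1.7842 ≈ 0.8932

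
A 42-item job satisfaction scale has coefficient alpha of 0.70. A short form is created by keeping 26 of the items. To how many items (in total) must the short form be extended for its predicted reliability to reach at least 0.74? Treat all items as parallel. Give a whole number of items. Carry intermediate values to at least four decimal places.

Short-form reliability: n = 26/42 = 0.6190; r_26 = n·r/(1+(n−1)r) ≈ 0.5909
Length factor from the short form to reach 0.74: n' = 0.74(1 − 0.5909) / [0.5909(1 − 0.74)] ≈ 1.9705
Total items = 1.9705 × 26 = 51.23, rounded up to 52.

52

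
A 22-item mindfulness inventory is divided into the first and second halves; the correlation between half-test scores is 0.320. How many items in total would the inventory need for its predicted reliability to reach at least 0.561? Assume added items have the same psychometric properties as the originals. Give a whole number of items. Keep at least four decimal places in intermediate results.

Corrected full-test reliability: r_full = 2 × 0.320 / (1 + 0.320) ≈ 0.4848
Solve Spearman-Brown for n: n = 0.561(1 − 0.4848) / [0.4848(1 − 0.561)] = 1.3580
Required items = 1.3580 × 22 = 29.88, so 30 items.

30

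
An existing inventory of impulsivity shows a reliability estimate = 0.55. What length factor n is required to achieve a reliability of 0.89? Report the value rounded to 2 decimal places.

n = 0.89 × (1 − 0.55) / [ 0.55 × (1 − 0.89) ]
  = 0.4005 / 0.0605 = 6.6198

6.62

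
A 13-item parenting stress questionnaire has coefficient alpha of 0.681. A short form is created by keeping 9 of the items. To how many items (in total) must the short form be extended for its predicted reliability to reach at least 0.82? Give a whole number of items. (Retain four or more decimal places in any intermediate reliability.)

First, r for the 9-item form: n = 9/13 = 0.6923, so r_9 = 0.6923·0.681/(1 + (0.6923 − 1)·0.681) = 0.5964
Length factor from the short form to reach 0.82: n' = 0.82(1 − 0.5964) / [0.5964(1 − 0.82)] ≈ 3.0829
Items = 3.0829 × 9 ≈ 27.75 → 28

28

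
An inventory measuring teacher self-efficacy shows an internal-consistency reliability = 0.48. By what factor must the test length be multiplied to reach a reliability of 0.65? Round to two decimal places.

Rearranging the Spearman-Brown formula for n,
n = r_target (1 − r_old) / [ r_old (1 − r_target) ]
n = [0.65 × 0.52] / [0.48 × 0.35]
n = 0.3380 / 0.1680 ≈ 2.0119

2.01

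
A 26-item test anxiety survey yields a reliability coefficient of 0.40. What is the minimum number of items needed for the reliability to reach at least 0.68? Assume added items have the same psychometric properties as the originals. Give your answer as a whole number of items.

83

n = [0.68 × 0.60] / [0.40 × 0.32]
  = 0.4080 / 0.1280 = 3.1875
Items needed = n × 26 = 3.1875 × 26 ≈ 82.88 → round up to 83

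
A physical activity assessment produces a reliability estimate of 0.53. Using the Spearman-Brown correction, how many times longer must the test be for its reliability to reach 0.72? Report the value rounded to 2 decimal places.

Rearranging the Spearman-Brown formula for n,
n = r*(1 − r) / [ r (1 − r*) ]
n = [0.72 × 0.47] / [0.53 × 0.28]
  = 0.3384 / 0.1484 = 2.2803

2.28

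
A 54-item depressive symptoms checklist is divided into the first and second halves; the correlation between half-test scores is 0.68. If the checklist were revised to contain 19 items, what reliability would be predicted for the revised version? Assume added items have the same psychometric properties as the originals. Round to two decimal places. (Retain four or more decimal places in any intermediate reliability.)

Full-test reliability from the split-half r: r_full = 2(0.68)/(1 + 0.68) = 0.8095
Length factor from 54 to 19 items: n = 19/54 = 0.3519
r_new = n·r_full / (1 + (n − 1)·r_full) = 0.2849 / 0.4754 ≈ 0.5993

0.60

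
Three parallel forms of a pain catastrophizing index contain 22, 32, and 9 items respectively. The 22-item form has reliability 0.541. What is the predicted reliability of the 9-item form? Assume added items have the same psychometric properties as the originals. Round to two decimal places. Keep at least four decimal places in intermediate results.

Only the ratio of lengths matters: n = 9/22 = 0.4091
r_{9} = n·r / (1 + (n − 1)·r) = 0.2213 / 0.6803 ≈ 0.3253

0.33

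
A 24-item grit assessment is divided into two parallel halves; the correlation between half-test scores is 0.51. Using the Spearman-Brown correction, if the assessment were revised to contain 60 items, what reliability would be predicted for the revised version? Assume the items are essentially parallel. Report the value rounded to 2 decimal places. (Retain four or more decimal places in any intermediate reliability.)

0.84

Spearman-Brown correction (n = 2): r_full = 2·0.51/(1 + 0.51) = 0.6755
Length factor from 24 to 60 items: n = 60/24 = 2.5000
r_new = n·r_full / (1 + (n − 1)·r_full) = 1.6887 / 2.0133 ≈ 0.8388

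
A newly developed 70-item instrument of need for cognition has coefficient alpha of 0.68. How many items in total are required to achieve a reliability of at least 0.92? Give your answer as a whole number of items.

n = 0.92(1 − 0.68) / [0.68(1 − 0.92)]
  = 0.2944 / 0.0544 = 5.4118
Items needed = n × 70 = 5.4118 × 70 ≈ 378.83 → round up to 379

379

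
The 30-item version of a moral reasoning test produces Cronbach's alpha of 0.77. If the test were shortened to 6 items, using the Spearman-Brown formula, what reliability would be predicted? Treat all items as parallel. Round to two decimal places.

0.40

The new length is 6/30 = 0.2 times the old.
Apply the Spearman-Brown prophecy formula, r' = nr / [1 + (n − 1)r]:
r_new = 0.2·0.77 / [1 + (0.2 − 1)·0.77]
r_new = 0.1540 / 0.3840 ≈ 0.4010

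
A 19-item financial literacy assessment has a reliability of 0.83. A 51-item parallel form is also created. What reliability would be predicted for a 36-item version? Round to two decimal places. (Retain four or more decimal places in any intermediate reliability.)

0.90

The 51-item form is not needed; work directly from the 19-item form with n = 36/19 = 1.8947.
r_{36} = n·r / (1 + (n − 1)·r) = 1.5726 / 1.7426 ≈ 0.9024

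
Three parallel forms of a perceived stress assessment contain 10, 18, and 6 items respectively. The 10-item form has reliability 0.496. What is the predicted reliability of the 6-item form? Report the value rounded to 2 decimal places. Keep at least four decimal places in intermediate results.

Only the ratio of lengths matters: n = 6/10 = 0.6000
r_{6} = n·r / (1 + (n − 1)·r) = 0.2976 / 0.8016 ≈ 0.3713

0.37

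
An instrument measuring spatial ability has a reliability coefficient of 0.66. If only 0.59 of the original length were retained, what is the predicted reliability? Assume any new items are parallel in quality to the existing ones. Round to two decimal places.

r_new = (0.59 × 0.66) / (1 + (0.59 − 1) × 0.66)
r_new = 0.3894 / 0.7294 ≈ 0.5339

0.53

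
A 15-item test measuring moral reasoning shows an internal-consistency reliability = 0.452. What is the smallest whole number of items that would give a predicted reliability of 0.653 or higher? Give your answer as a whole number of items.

Rearranging the Spearman-Brown formula for n,
n = r*(1 − r) / [ r (1 − r*) ]
n = 0.653(1 − 0.452) / [0.452(1 − 0.653)]
  = 0.357844 / 0.156844 = 2.2815
Items needed = n × 15 = 2.2815 × 15 ≈ 34.22 → round up to 35

35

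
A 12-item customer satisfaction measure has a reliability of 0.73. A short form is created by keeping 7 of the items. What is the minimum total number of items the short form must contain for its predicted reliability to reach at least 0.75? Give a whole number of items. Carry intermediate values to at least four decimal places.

First, r for the 7-item form: n = 7/12 = 0.5833, so r_7 = 0.5833·0.73/(1 + (0.5833 − 1)·0.73) = 0.6120
Then solve for n' with r_old = 0.6120, r_target = 0.75: n' = 0.75(1 − 0.6120)/[0.6120(1 − 0.75)] = 1.9020
Total items = 1.9020 × 7 = 13.31, rounded up to 14.

14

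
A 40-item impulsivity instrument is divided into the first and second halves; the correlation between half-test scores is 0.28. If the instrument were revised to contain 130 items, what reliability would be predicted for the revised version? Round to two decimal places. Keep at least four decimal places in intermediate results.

0.72

Full-test reliability from the split-half r: r_full = 2(0.28)/(1 + 0.28) = 0.4375
Then adjust to 130 items: n = 130/40 = 3.2500
r_new = n·r_full / (1 + (n − 1)·r_full) = 1.4219 / 1.9844 ≈ 0.7165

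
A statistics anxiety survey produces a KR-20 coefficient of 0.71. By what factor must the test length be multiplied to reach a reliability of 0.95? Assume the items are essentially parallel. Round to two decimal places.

Invert Spearman-Brown to solve for n:
n = r_target (1 − r_old) / [ r_old (1 − r_target) ]
n = 0.95(1 − 0.71) / [0.71(1 − 0.95)]
  = 0.2755 / 0.0355 = 7.7606

7.76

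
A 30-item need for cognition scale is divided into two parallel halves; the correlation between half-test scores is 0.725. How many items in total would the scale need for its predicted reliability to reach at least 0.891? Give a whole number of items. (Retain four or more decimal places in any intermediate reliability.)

r_full = 2(0.725)/(1 + 0.725) = 0.8406
Solve Spearman-Brown for n: n = 0.891(1 − 0.8406) / [0.8406(1 − 0.891)] = 1.5501
Required items = 1.5501 × 30 = 46.50, so 47 items.

47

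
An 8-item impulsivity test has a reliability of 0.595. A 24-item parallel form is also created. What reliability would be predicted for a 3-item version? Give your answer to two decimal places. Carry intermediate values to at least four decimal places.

0.36

Only the ratio of lengths matters: n = 3/8 = 0.3750
r_{3} = n·r / (1 + (n − 1)·r) = 0.2231 / 0.6281 ≈ 0.3552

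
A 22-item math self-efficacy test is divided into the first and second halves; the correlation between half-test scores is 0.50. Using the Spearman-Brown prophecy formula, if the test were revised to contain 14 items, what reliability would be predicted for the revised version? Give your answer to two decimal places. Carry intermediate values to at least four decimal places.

First correct the split-half correlation to full-test reliability: r_full = 2 × 0.50 / (1 + 0.50) ≈ 0.6667
Then adjust to 14 items: n = 14/22 = 0.6364
r_new = n·r_full / (1 + (n − 1)·r_full) = 0.4243 / 0.7576 ≈ 0.5601

0.56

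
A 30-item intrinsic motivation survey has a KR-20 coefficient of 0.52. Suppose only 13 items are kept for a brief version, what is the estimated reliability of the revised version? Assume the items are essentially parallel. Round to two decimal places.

The new length is 13/30 = 0.4333 times the old.
Apply the Spearman-Brown prophecy formula, r' = nr / [1 + (n − 1)r]:
r_new = 0.4333·0.52 / [1 + (0.4333 − 1)·0.52]
     = 0.2253 / 0.7053 = 0.3194

0.32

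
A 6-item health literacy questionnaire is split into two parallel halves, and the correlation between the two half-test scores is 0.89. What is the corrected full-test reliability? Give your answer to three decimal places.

0.942

Apply the Spearman-Brown correction with n = 2:
r_full = 2r_hh / (1 + r_hh) = 2 × 0.89 / (1 + 0.89)
       = 1.7800 / 1.8900 = 0.9418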